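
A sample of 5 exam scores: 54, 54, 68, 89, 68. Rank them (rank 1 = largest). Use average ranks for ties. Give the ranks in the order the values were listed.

Sorted (descending): 89, 68, 68, 54, 54
The 2 values of 68 occupy positions 2–3 → average rank (2+3)/2 = 2.5.
The 2 values of 54 occupy positions 4–5 → average rank (4+5)/2 = 4.5.

4.5, 4.5, 2.5, 1, 2.5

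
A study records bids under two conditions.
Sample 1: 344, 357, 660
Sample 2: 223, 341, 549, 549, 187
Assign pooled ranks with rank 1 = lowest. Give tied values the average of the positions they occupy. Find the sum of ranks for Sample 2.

Sorted (ascending): 187, 223, 341, 344, 357, 549, 549, 660
The 2 values of 549 occupy positions 6–7 → average rank (6+7)/2 = 6.5.
Sample 2 values → pooled ranks: 223→2, 341→3, 549→6.5, 549→6.5, 187→1
Rank sum = 2 + 3 + 6.5 + 6.5 + 1 = 19

19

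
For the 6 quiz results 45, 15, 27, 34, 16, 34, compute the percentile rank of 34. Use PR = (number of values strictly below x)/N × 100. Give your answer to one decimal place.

50.0

N = 6.
Strictly below 34: 3. Equal to 34: 2.
PR = 3/6 × 100 = 50.0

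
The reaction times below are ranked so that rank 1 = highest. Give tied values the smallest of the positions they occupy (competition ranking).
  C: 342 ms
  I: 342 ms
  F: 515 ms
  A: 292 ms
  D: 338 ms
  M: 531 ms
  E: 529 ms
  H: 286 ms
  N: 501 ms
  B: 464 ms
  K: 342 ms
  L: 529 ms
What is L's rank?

Sorted (descending): 531, 529, 529, 515, 501, 464, 342, 342, 342, 338, 292, 286
The 2 values of 529 occupy positions 2–3 → each gets rank 2.
The 3 values of 342 occupy positions 7–9 → each gets rank 7.
L has value 529 ms → rank 2.

2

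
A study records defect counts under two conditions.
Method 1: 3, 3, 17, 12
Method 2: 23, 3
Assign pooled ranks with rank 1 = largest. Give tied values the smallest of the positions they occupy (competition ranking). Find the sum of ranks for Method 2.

5

Sorted (descending): 23, 17, 12, 3, 3, 3
The 3 values of 3 occupy positions 4–6 → each gets rank 4.
Method 2 values → pooled ranks: 23→1, 3→4
Rank sum = 1 + 4 = 5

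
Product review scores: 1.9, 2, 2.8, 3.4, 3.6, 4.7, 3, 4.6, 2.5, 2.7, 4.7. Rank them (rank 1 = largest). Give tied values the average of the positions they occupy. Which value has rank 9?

Sorted (descending): 4.7, 4.7, 4.6, 3.6, 3.4, 3, 2.8, 2.7, 2.5, 2, 1.9
The 2 values of 4.7 occupy positions 1–2 → average rank (1+2)/2 = 1.5.
Rank 9 → value 2.5.

2.5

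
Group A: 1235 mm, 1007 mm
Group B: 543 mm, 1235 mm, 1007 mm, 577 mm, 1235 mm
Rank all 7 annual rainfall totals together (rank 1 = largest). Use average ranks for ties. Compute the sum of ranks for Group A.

Sorted (descending): 1235, 1235, 1235, 1007, 1007, 577, 543
The 3 values of 1235 occupy positions 1–3 → average rank 2.
The 2 values of 1007 occupy positions 4–5 → average rank (4+5)/2 = 4.5.
Group A values → pooled ranks: 1235→2, 1007→4.5
Rank sum = 2 + 4.5 = 6.5

6.5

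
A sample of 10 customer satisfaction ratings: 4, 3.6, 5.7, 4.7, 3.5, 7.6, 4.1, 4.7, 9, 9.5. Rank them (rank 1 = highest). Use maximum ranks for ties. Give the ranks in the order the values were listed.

8, 9, 4, 6, 10, 3, 7, 6, 2, 1

Sorted (descending): 9.5, 9, 7.6, 5.7, 4.7, 4.7, 4.1, 4, 3.6, 3.5
The 2 values of 4.7 occupy positions 5–6 → each gets rank 6.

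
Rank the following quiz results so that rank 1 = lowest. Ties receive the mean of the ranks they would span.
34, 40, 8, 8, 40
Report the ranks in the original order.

3, 4.5, 1.5, 1.5, 4.5

Sorted (ascending): 8, 8, 34, 40, 40
The 2 values of 8 occupy positions 1–2 → average rank (1+2)/2 = 1.5.
The 2 values of 40 occupy positions 4–5 → average rank (4+5)/2 = 4.5.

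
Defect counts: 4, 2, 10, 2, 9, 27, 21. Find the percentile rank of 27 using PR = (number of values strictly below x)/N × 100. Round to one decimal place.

N = 7.
Strictly below 27: 6. Equal to 27: 1.
PR = 6/7 × 100 = 85.7

85.7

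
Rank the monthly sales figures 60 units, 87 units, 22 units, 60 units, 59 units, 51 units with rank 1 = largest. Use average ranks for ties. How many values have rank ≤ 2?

Sorted (descending): 87, 60, 60, 59, 51, 22
The 2 values of 60 occupy positions 2–3 → average rank (2+3)/2 = 2.5.
Ranks ≤ 2: {1} → 1 value.

1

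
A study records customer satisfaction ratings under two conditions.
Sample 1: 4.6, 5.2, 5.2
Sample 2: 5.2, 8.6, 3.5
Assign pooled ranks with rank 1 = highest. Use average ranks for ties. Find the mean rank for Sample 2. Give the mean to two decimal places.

Sorted (descending): 8.6, 5.2, 5.2, 5.2, 4.6, 3.5
The 3 values of 5.2 occupy positions 2–4 → average rank 3.
Sample 2 values → pooled ranks: 5.2→3, 8.6→1, 3.5→6
Mean rank = (3 + 1 + 6) / 3 = 3.33

3.33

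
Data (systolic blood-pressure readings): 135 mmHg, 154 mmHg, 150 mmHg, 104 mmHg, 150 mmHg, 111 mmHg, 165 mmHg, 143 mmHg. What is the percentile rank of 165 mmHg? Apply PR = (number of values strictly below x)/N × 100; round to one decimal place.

N = 8.
Strictly below 165: 7. Equal to 165: 1.
PR = 7/8 × 100 = 87.5

87.5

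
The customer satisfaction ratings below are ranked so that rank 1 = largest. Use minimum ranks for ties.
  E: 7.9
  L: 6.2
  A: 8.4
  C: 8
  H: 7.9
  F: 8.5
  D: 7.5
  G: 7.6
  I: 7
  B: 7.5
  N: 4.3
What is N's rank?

11

Sorted (descending): 8.5, 8.4, 8, 7.9, 7.9, 7.6, 7.5, 7.5, 7, 6.2, 4.3
The 2 values of 7.9 occupy positions 4–5 → each gets rank 4.
The 2 values of 7.5 occupy positions 7–8 → each gets rank 7.
N has value 4.3 → rank 11.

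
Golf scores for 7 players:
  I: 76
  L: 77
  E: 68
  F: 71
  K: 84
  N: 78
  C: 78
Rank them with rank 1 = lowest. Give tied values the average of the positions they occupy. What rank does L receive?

4

Sorted (ascending): 68, 71, 76, 77, 78, 78, 84
The 2 values of 78 occupy positions 5–6 → average rank (5+6)/2 = 5.5.
L has value 77 → rank 4.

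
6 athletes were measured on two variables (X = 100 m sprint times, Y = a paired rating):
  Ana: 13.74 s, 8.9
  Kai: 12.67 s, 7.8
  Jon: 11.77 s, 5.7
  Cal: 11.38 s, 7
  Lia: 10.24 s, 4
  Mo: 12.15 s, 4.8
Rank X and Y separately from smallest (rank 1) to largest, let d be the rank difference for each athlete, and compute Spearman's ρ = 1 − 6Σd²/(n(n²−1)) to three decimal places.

0.771

Ranks of variable 1: 6, 5, 3, 2, 1, 4
Ranks of variable 2: 6, 5, 3, 4, 1, 2
d = r₁ − r₂: 0, 0, 0, -2, 0, 2
d²: 0, 0, 0, 4, 0, 4; Σd² = 8
ρ = 1 − 6·8/(6·35) = 1 − 48/210 = 0.771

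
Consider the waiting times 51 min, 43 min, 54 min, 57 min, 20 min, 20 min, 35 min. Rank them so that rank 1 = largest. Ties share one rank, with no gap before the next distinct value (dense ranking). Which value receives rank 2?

54

Sorted (descending): 57, 54, 51, 43, 35, 20, 20
The 2 values of 20 share dense rank 6.
Remaining distinct values take the next consecutive integers.
Rank 2 → value 54.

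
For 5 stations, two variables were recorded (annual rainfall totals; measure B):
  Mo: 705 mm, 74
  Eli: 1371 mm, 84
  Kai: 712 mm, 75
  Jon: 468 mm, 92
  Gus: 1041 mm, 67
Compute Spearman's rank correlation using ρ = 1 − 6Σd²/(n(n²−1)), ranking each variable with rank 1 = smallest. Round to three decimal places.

-0.300

Ranks of variable 1: 2, 5, 3, 1, 4
Ranks of variable 2: 2, 4, 3, 5, 1
d = r₁ − r₂: 0, 1, 0, -4, 3
d²: 0, 1, 0, 16, 9; Σd² = 26
ρ = 1 − 6·26/(5·24) = 1 − 156/120 = -0.300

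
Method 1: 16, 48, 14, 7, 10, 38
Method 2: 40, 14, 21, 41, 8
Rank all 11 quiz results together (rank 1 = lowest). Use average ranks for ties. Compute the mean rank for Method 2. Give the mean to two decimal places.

Sorted (ascending): 7, 8, 10, 14, 14, 16, 21, 38, 40, 41, 48
The 2 values of 14 occupy positions 4–5 → average rank (4+5)/2 = 4.5.
Method 2 values → pooled ranks: 40→9, 14→4.5, 21→7, 41→10, 8→2
Mean rank = (9 + 4.5 + 7 + 10 + 2) / 5 = 6.50

6.50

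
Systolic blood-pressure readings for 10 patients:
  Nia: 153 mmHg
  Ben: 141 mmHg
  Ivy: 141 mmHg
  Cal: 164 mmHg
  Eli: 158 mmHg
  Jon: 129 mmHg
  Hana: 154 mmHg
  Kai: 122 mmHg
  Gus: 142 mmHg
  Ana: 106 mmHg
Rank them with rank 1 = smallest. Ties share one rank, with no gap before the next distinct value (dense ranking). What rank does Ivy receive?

4

Sorted (ascending): 106, 122, 129, 141, 141, 142, 153, 154, 158, 164
The 2 values of 141 share dense rank 4.
Remaining distinct values take the next consecutive integers.
Ivy has value 141 mmHg → rank 4.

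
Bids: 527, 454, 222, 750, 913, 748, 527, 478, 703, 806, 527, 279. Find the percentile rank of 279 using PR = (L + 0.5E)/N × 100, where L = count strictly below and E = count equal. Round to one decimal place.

N = 12.
Strictly below 279: 1. Equal to 279: 1.
PR = (1 + 0.5·1)/12 × 100 = 12.5

12.5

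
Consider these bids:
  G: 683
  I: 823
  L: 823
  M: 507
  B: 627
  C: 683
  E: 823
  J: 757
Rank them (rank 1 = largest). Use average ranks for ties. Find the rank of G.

5.5

Sorted (descending): 823, 823, 823, 757, 683, 683, 627, 507
The 3 values of 823 occupy positions 1–3 → average rank 2.
The 2 values of 683 occupy positions 5–6 → average rank (5+6)/2 = 5.5.
G has value 683 → rank 5.5.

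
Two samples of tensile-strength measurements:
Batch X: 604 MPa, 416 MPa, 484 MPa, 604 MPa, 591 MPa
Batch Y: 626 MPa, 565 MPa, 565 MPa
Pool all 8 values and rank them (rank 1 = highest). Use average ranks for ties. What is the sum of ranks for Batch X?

Sorted (descending): 626, 604, 604, 591, 565, 565, 484, 416
The 2 values of 604 occupy positions 2–3 → average rank (2+3)/2 = 2.5.
The 2 values of 565 occupy positions 5–6 → average rank (5+6)/2 = 5.5.
Batch X values → pooled ranks: 604→2.5, 416→8, 484→7, 604→2.5, 591→4
Rank sum = 2.5 + 8 + 7 + 2.5 + 4 = 24

24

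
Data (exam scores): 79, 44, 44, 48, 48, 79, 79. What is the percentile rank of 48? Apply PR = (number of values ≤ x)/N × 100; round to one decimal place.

N = 7.
Strictly below 48: 2. Equal to 48: 2.
PR = 4/7 × 100 = 57.1

57.1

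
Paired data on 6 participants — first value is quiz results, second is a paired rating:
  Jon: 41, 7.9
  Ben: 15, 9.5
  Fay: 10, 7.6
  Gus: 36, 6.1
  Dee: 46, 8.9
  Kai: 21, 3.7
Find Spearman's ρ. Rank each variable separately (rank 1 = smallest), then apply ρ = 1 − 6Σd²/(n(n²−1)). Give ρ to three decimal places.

0.143

Ranks of variable 1: 5, 2, 1, 4, 6, 3
Ranks of variable 2: 4, 6, 3, 2, 5, 1
d = r₁ − r₂: 1, -4, -2, 2, 1, 2
d²: 1, 16, 4, 4, 1, 4; Σd² = 30
ρ = 1 − 6·30/(6·35) = 1 − 180/210 = 0.143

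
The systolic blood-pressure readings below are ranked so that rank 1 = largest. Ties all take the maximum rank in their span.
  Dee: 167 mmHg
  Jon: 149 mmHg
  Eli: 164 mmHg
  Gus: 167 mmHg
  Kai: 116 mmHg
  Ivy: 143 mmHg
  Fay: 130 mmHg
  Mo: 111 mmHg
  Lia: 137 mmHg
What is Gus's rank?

2

Sorted (descending): 167, 167, 164, 149, 143, 137, 130, 116, 111
The 2 values of 167 occupy positions 1–2 → each gets rank 2.
Gus has value 167 mmHg → rank 2.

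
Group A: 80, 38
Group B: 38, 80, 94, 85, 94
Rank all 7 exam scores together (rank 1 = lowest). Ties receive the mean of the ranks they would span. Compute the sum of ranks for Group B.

23

Sorted (ascending): 38, 38, 80, 80, 85, 94, 94
The 2 values of 38 occupy positions 1–2 → average rank (1+2)/2 = 1.5.
The 2 values of 80 occupy positions 3–4 → average rank (3+4)/2 = 3.5.
The 2 values of 94 occupy positions 6–7 → average rank (6+7)/2 = 6.5.
Group B values → pooled ranks: 38→1.5, 80→3.5, 94→6.5, 85→5, 94→6.5
Rank sum = 1.5 + 3.5 + 6.5 + 5 + 6.5 = 23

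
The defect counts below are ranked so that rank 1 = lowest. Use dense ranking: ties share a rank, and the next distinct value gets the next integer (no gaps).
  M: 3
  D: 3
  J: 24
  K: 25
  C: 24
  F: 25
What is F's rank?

Sorted (ascending): 3, 3, 24, 24, 25, 25
The 2 values of 3 share dense rank 1.
The 2 values of 24 share dense rank 2.
The 2 values of 25 share dense rank 3.
F has value 25 → rank 3.

3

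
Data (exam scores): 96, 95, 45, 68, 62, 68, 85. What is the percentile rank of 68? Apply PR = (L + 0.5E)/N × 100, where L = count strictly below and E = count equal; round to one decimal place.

N = 7.
Strictly below 68: 2. Equal to 68: 2.
PR = (2 + 0.5·2)/7 × 100 = 42.9

42.9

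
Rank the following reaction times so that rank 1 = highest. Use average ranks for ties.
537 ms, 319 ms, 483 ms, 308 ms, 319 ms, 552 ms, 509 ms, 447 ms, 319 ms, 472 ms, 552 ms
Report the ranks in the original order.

3, 9, 5, 11, 9, 1.5, 4, 7, 9, 6, 1.5

Sorted (descending): 552, 552, 537, 509, 483, 472, 447, 319, 319, 319, 308
The 2 values of 552 occupy positions 1–2 → average rank (1+2)/2 = 1.5.
The 3 values of 319 occupy positions 8–10 → average rank 9.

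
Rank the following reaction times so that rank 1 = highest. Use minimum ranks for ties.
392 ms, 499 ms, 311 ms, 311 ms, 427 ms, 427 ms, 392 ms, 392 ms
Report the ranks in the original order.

4, 1, 7, 7, 2, 2, 4, 4

Sorted (descending): 499, 427, 427, 392, 392, 392, 311, 311
The 2 values of 427 occupy positions 2–3 → each gets rank 2.
The 3 values of 392 occupy positions 4–6 → each gets rank 4.
The 2 values of 311 occupy positions 7–8 → each gets rank 7.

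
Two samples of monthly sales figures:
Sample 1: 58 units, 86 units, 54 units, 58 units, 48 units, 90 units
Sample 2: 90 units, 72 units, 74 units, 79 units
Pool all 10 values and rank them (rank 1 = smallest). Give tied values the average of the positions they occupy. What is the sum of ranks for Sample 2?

Sorted (ascending): 48, 54, 58, 58, 72, 74, 79, 86, 90, 90
The 2 values of 58 occupy positions 3–4 → average rank (3+4)/2 = 3.5.
The 2 values of 90 occupy positions 9–10 → average rank (9+10)/2 = 9.5.
Sample 2 values → pooled ranks: 90→9.5, 72→5, 74→6, 79→7
Rank sum = 9.5 + 5 + 6 + 7 = 27.5

27.5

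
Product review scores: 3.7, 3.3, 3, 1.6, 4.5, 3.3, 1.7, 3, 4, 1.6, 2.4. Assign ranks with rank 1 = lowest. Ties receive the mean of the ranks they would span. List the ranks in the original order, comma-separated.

9, 7.5, 5.5, 1.5, 11, 7.5, 3, 5.5, 10, 1.5, 4

Sorted (ascending): 1.6, 1.6, 1.7, 2.4, 3, 3, 3.3, 3.3, 3.7, 4, 4.5
The 2 values of 1.6 occupy positions 1–2 → average rank (1+2)/2 = 1.5.
The 2 values of 3 occupy positions 5–6 → average rank (5+6)/2 = 5.5.
The 2 values of 3.3 occupy positions 7–8 → average rank (7+8)/2 = 7.5.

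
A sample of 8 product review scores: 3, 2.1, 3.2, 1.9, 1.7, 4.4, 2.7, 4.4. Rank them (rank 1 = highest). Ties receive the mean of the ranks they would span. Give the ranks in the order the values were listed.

4, 6, 3, 7, 8, 1.5, 5, 1.5

Sorted (descending): 4.4, 4.4, 3.2, 3, 2.7, 2.1, 1.9, 1.7
The 2 values of 4.4 occupy positions 1–2 → average rank (1+2)/2 = 1.5.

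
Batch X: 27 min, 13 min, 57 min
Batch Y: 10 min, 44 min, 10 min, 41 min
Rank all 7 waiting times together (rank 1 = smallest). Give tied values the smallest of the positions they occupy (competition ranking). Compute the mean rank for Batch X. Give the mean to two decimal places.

4.67

Sorted (ascending): 10, 10, 13, 27, 41, 44, 57
The 2 values of 10 occupy positions 1–2 → each gets rank 1.
Batch X values → pooled ranks: 27→4, 13→3, 57→7
Mean rank = (4 + 3 + 7) / 3 = 4.67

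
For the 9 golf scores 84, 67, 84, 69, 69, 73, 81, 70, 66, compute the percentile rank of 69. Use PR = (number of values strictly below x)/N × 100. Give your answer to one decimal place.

N = 9.
Strictly below 69: 2. Equal to 69: 2.
PR = 2/9 × 100 = 22.2

22.2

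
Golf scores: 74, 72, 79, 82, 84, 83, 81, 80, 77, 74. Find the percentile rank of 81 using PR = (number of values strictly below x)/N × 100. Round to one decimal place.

60.0

N = 10.
Strictly below 81: 6. Equal to 81: 1.
PR = 6/10 × 100 = 60.0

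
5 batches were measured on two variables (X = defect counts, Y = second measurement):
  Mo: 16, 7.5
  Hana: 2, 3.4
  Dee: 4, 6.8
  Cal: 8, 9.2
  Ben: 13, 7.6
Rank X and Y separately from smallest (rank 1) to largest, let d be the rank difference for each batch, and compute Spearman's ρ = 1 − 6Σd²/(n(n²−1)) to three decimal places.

0.600

Ranks of variable 1: 5, 1, 2, 3, 4
Ranks of variable 2: 3, 1, 2, 5, 4
d = r₁ − r₂: 2, 0, 0, -2, 0
d²: 4, 0, 0, 4, 0; Σd² = 8
ρ = 1 − 6·8/(5·24) = 1 − 48/120 = 0.600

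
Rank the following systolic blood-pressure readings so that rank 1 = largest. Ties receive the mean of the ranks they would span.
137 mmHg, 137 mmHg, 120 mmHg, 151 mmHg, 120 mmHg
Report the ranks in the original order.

Sorted (descending): 151, 137, 137, 120, 120
The 2 values of 137 occupy positions 2–3 → average rank (2+3)/2 = 2.5.
The 2 values of 120 occupy positions 4–5 → average rank (4+5)/2 = 4.5.

2.5, 2.5, 4.5, 1, 4.5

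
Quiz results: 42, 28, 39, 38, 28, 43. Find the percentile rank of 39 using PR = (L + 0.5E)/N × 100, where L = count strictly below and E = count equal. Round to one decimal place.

N = 6.
Strictly below 39: 3. Equal to 39: 1.
PR = (3 + 0.5·1)/6 × 100 = 58.3

58.3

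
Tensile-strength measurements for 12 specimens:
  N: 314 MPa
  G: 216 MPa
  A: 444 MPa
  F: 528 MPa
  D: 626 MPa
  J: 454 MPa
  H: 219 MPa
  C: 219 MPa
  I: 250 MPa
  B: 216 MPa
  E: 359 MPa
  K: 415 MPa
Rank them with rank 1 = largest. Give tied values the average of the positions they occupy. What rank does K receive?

Sorted (descending): 626, 528, 454, 444, 415, 359, 314, 250, 219, 219, 216, 216
The 2 values of 219 occupy positions 9–10 → average rank (9+10)/2 = 9.5.
The 2 values of 216 occupy positions 11–12 → average rank (11+12)/2 = 11.5.
K has value 415 MPa → rank 5.

5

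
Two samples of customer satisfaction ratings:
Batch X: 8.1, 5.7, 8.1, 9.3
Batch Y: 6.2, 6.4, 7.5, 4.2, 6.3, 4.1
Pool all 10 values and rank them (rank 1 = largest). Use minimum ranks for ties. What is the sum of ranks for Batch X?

Sorted (descending): 9.3, 8.1, 8.1, 7.5, 6.4, 6.3, 6.2, 5.7, 4.2, 4.1
The 2 values of 8.1 occupy positions 2–3 → each gets rank 2.
Batch X values → pooled ranks: 8.1→2, 5.7→8, 8.1→2, 9.3→1
Rank sum = 2 + 8 + 2 + 1 = 13

13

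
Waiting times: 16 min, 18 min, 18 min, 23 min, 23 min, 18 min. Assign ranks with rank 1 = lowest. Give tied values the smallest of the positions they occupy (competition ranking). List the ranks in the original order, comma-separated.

Sorted (ascending): 16, 18, 18, 18, 23, 23
The 3 values of 18 occupy positions 2–4 → each gets rank 2.
The 2 values of 23 occupy positions 5–6 → each gets rank 5.

1, 2, 2, 5, 5, 2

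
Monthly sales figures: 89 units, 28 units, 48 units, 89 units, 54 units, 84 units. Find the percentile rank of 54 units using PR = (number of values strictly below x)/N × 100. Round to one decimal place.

33.3

N = 6.
Strictly below 54: 2. Equal to 54: 1.
PR = 2/6 × 100 = 33.3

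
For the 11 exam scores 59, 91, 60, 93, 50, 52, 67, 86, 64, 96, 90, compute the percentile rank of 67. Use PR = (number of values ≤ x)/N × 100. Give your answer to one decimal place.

54.5

N = 11.
Strictly below 67: 5. Equal to 67: 1.
PR = 6/11 × 100 = 54.5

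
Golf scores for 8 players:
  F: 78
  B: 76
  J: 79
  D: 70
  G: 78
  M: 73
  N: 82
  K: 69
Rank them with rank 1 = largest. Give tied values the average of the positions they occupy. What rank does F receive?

3.5

Sorted (descending): 82, 79, 78, 78, 76, 73, 70, 69
The 2 values of 78 occupy positions 3–4 → average rank (3+4)/2 = 3.5.
F has value 78 → rank 3.5.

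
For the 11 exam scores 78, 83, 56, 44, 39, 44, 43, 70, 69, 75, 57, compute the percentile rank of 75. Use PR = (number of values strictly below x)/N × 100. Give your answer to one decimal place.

N = 11.
Strictly below 75: 8. Equal to 75: 1.
PR = 8/11 × 100 = 72.7

72.7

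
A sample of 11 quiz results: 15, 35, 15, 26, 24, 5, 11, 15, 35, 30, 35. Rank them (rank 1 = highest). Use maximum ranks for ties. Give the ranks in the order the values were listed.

9, 3, 9, 5, 6, 11, 10, 9, 3, 4, 3

Sorted (descending): 35, 35, 35, 30, 26, 24, 15, 15, 15, 11, 5
The 3 values of 35 occupy positions 1–3 → each gets rank 3.
The 3 values of 15 occupy positions 7–9 → each gets rank 9.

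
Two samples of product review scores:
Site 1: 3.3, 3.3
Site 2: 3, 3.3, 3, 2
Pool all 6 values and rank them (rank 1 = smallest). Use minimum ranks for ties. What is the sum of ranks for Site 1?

Sorted (ascending): 2, 3, 3, 3.3, 3.3, 3.3
The 2 values of 3 occupy positions 2–3 → each gets rank 2.
The 3 values of 3.3 occupy positions 4–6 → each gets rank 4.
Site 1 values → pooled ranks: 3.3→4, 3.3→4
Rank sum = 4 + 4 = 8

8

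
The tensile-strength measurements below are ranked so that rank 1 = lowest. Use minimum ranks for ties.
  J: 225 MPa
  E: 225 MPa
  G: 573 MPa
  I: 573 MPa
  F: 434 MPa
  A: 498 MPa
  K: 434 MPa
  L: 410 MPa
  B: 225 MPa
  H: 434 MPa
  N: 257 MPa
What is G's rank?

10

Sorted (ascending): 225, 225, 225, 257, 410, 434, 434, 434, 498, 573, 573
The 3 values of 225 occupy positions 1–3 → each gets rank 1.
The 3 values of 434 occupy positions 6–8 → each gets rank 6.
The 2 values of 573 occupy positions 10–11 → each gets rank 10.
G has value 573 MPa → rank 10.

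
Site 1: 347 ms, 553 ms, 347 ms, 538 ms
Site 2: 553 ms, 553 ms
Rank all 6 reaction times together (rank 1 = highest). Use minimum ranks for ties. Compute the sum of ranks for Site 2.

2

Sorted (descending): 553, 553, 553, 538, 347, 347
The 3 values of 553 occupy positions 1–3 → each gets rank 1.
The 2 values of 347 occupy positions 5–6 → each gets rank 5.
Site 2 values → pooled ranks: 553→1, 553→1
Rank sum = 1 + 1 = 2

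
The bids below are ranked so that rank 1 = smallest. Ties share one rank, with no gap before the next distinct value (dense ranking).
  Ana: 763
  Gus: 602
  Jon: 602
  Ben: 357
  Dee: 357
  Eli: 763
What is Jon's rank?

2

Sorted (ascending): 357, 357, 602, 602, 763, 763
The 2 values of 357 share dense rank 1.
The 2 values of 602 share dense rank 2.
The 2 values of 763 share dense rank 3.
Jon has value 602 → rank 2.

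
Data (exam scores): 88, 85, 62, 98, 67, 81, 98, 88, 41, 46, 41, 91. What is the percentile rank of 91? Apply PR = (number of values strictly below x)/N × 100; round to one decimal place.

75.0

N = 12.
Strictly below 91: 9. Equal to 91: 1.
PR = 9/12 × 100 = 75.0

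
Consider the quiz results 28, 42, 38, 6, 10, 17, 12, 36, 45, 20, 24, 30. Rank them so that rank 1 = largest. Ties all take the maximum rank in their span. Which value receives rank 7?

Sorted (descending): 45, 42, 38, 36, 30, 28, 24, 20, 17, 12, 10, 6
No ties — each value takes its position as its rank.
Rank 7 → value 24.

24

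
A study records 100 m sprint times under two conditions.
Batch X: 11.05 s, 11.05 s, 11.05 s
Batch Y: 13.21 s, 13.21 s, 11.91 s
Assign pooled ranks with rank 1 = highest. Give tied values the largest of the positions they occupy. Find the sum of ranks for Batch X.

Sorted (descending): 13.21, 13.21, 11.91, 11.05, 11.05, 11.05
The 2 values of 13.21 occupy positions 1–2 → each gets rank 2.
The 3 values of 11.05 occupy positions 4–6 → each gets rank 6.
Batch X values → pooled ranks: 11.05→6, 11.05→6, 11.05→6
Rank sum = 6 + 6 + 6 = 18

18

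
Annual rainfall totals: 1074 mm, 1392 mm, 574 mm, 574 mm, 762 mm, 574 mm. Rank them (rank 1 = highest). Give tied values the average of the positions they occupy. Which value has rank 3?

762

Sorted (descending): 1392, 1074, 762, 574, 574, 574
The 3 values of 574 occupy positions 4–6 → average rank 5.
Rank 3 → value 762.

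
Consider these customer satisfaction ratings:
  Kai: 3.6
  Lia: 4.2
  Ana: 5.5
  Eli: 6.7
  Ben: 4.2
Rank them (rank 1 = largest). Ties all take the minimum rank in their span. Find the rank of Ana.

Sorted (descending): 6.7, 5.5, 4.2, 4.2, 3.6
The 2 values of 4.2 occupy positions 3–4 → each gets rank 3.
Ana has value 5.5 → rank 2.

2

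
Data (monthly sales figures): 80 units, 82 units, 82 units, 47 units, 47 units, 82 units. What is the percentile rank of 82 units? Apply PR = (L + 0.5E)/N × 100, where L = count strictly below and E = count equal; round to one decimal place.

N = 6.
Strictly below 82: 3. Equal to 82: 3.
PR = (3 + 0.5·3)/6 × 100 = 75.0

75.0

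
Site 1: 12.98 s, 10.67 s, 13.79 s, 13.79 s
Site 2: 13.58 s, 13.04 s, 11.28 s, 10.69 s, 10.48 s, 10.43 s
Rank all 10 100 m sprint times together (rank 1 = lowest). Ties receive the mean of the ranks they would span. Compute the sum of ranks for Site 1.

Sorted (ascending): 10.43, 10.48, 10.67, 10.69, 11.28, 12.98, 13.04, 13.58, 13.79, 13.79
The 2 values of 13.79 occupy positions 9–10 → average rank (9+10)/2 = 9.5.
Site 1 values → pooled ranks: 12.98→6, 10.67→3, 13.79→9.5, 13.79→9.5
Rank sum = 6 + 3 + 9.5 + 9.5 = 28

28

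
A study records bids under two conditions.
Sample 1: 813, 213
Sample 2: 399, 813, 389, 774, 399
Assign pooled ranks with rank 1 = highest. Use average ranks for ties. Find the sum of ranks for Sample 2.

19.5

Sorted (descending): 813, 813, 774, 399, 399, 389, 213
The 2 values of 813 occupy positions 1–2 → average rank (1+2)/2 = 1.5.
The 2 values of 399 occupy positions 4–5 → average rank (4+5)/2 = 4.5.
Sample 2 values → pooled ranks: 399→4.5, 813→1.5, 389→6, 774→3, 399→4.5
Rank sum = 4.5 + 1.5 + 6 + 3 + 4.5 = 19.5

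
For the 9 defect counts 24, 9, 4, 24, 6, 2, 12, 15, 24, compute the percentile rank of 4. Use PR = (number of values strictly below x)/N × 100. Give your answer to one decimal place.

N = 9.
Strictly below 4: 1. Equal to 4: 1.
PR = 1/9 × 100 = 11.1

11.1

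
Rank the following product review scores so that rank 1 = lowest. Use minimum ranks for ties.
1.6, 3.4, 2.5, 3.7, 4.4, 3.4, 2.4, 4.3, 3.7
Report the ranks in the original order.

1, 4, 3, 6, 9, 4, 2, 8, 6

Sorted (ascending): 1.6, 2.4, 2.5, 3.4, 3.4, 3.7, 3.7, 4.3, 4.4
The 2 values of 3.4 occupy positions 4–5 → each gets rank 4.
The 2 values of 3.7 occupy positions 6–7 → each gets rank 6.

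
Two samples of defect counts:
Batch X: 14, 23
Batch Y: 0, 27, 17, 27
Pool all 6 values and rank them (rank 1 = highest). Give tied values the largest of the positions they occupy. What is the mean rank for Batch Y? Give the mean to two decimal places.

Sorted (descending): 27, 27, 23, 17, 14, 0
The 2 values of 27 occupy positions 1–2 → each gets rank 2.
Batch Y values → pooled ranks: 0→6, 27→2, 17→4, 27→2
Mean rank = (6 + 2 + 4 + 2) / 4 = 3.50

3.50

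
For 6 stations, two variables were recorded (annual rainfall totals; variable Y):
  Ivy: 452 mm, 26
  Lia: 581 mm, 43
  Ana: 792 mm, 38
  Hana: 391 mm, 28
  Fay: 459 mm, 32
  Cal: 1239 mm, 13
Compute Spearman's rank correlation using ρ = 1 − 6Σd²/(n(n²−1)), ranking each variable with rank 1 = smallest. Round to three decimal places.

0.029

Ranks of variable 1: 2, 4, 5, 1, 3, 6
Ranks of variable 2: 2, 6, 5, 3, 4, 1
d = r₁ − r₂: 0, -2, 0, -2, -1, 5
d²: 0, 4, 0, 4, 1, 25; Σd² = 34
ρ = 1 − 6·34/(6·35) = 1 − 204/210 = 0.029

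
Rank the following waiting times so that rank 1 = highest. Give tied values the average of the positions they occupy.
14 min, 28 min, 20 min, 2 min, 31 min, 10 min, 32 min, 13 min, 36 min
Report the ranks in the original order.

6, 4, 5, 9, 3, 8, 2, 7, 1

Sorted (descending): 36, 32, 31, 28, 20, 14, 13, 10, 2
No ties — each value takes its position as its rank.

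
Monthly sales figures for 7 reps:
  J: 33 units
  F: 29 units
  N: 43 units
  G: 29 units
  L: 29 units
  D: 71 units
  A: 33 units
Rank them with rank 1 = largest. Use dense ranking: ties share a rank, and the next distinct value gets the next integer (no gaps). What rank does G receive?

Sorted (descending): 71, 43, 33, 33, 29, 29, 29
The 2 values of 33 share dense rank 3.
The 3 values of 29 share dense rank 4.
Remaining distinct values take the next consecutive integers.
G has value 29 units → rank 4.

4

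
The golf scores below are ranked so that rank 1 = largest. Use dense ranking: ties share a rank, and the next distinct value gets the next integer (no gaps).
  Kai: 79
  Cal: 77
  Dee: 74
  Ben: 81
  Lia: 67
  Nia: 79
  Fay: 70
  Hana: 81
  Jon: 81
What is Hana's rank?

Sorted (descending): 81, 81, 81, 79, 79, 77, 74, 70, 67
The 3 values of 81 share dense rank 1.
The 2 values of 79 share dense rank 2.
Remaining distinct values take the next consecutive integers.
Hana has value 81 → rank 1.

1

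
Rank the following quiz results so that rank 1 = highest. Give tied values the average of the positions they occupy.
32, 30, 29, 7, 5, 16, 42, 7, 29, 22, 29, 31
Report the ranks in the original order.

Sorted (descending): 42, 32, 31, 30, 29, 29, 29, 22, 16, 7, 7, 5
The 3 values of 29 occupy positions 5–7 → average rank 6.
The 2 values of 7 occupy positions 10–11 → average rank (10+11)/2 = 10.5.

2, 4, 6, 10.5, 12, 9, 1, 10.5, 6, 8, 6, 3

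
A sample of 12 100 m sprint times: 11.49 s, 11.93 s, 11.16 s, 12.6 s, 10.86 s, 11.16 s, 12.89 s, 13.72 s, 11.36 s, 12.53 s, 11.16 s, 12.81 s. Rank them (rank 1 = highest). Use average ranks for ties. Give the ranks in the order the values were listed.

Sorted (descending): 13.72, 12.89, 12.81, 12.6, 12.53, 11.93, 11.49, 11.36, 11.16, 11.16, 11.16, 10.86
The 3 values of 11.16 occupy positions 9–11 → average rank 10.

7, 6, 10, 4, 12, 10, 2, 1, 8, 5, 10, 3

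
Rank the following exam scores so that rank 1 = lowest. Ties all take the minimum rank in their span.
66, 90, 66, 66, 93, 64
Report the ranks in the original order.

2, 5, 2, 2, 6, 1

Sorted (ascending): 64, 66, 66, 66, 90, 93
The 3 values of 66 occupy positions 2–4 → each gets rank 2.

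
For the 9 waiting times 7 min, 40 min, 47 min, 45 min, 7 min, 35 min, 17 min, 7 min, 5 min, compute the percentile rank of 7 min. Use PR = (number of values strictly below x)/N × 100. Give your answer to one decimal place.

11.1

N = 9.
Strictly below 7: 1. Equal to 7: 3.
PR = 1/9 × 100 = 11.1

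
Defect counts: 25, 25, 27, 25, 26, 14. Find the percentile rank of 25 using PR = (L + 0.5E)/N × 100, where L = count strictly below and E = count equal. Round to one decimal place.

41.7

N = 6.
Strictly below 25: 1. Equal to 25: 3.
PR = (1 + 0.5·3)/6 × 100 = 41.7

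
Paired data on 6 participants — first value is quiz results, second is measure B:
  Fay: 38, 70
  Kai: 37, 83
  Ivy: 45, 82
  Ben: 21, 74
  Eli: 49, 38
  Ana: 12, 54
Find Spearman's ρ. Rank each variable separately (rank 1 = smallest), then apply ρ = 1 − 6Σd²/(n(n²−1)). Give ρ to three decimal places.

-0.143

Ranks of variable 1: 4, 3, 5, 2, 6, 1
Ranks of variable 2: 3, 6, 5, 4, 1, 2
d = r₁ − r₂: 1, -3, 0, -2, 5, -1
d²: 1, 9, 0, 4, 25, 1; Σd² = 40
ρ = 1 − 6·40/(6·35) = 1 − 240/210 = -0.143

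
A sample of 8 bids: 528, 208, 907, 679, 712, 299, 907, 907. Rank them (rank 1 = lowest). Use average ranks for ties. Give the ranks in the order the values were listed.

Sorted (ascending): 208, 299, 528, 679, 712, 907, 907, 907
The 3 values of 907 occupy positions 6–8 → average rank 7.

3, 1, 7, 4, 5, 2, 7, 7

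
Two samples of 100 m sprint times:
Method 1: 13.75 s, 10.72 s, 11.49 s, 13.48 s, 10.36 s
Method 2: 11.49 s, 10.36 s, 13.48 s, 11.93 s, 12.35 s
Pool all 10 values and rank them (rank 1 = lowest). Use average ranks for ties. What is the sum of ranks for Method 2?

Sorted (ascending): 10.36, 10.36, 10.72, 11.49, 11.49, 11.93, 12.35, 13.48, 13.48, 13.75
The 2 values of 10.36 occupy positions 1–2 → average rank (1+2)/2 = 1.5.
The 2 values of 11.49 occupy positions 4–5 → average rank (4+5)/2 = 4.5.
The 2 values of 13.48 occupy positions 8–9 → average rank (8+9)/2 = 8.5.
Method 2 values → pooled ranks: 11.49→4.5, 10.36→1.5, 13.48→8.5, 11.93→6, 12.35→7
Rank sum = 4.5 + 1.5 + 8.5 + 6 + 7 = 27.5

27.5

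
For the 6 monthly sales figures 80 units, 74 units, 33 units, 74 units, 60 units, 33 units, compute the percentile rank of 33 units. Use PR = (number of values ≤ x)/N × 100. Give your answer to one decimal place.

N = 6.
Strictly below 33: 0. Equal to 33: 2.
PR = 2/6 × 100 = 33.3

33.3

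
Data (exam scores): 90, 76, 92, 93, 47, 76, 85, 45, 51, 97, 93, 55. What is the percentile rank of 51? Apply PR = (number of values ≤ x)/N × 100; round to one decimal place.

25.0

N = 12.
Strictly below 51: 2. Equal to 51: 1.
PR = 3/12 × 100 = 25.0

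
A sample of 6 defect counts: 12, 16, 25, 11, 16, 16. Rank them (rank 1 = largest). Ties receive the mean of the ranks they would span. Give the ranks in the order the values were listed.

5, 3, 1, 6, 3, 3

Sorted (descending): 25, 16, 16, 16, 12, 11
The 3 values of 16 occupy positions 2–4 → average rank 3.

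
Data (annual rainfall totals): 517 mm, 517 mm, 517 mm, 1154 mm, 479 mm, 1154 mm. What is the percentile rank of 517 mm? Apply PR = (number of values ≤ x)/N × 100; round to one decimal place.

N = 6.
Strictly below 517: 1. Equal to 517: 3.
PR = 4/6 × 100 = 66.7

66.7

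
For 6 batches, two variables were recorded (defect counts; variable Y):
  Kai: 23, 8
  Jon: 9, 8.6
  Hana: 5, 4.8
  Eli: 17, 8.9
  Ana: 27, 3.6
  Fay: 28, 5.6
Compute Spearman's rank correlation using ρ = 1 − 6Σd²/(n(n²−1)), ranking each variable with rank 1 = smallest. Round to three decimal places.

-0.257

Ranks of variable 1: 4, 2, 1, 3, 5, 6
Ranks of variable 2: 4, 5, 2, 6, 1, 3
d = r₁ − r₂: 0, -3, -1, -3, 4, 3
d²: 0, 9, 1, 9, 16, 9; Σd² = 44
ρ = 1 − 6·44/(6·35) = 1 − 264/210 = -0.257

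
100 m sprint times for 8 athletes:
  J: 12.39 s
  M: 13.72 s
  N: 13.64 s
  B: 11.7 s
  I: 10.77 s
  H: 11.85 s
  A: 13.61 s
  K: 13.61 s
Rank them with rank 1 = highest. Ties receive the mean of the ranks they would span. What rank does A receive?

Sorted (descending): 13.72, 13.64, 13.61, 13.61, 12.39, 11.85, 11.7, 10.77
The 2 values of 13.61 occupy positions 3–4 → average rank (3+4)/2 = 3.5.
A has value 13.61 s → rank 3.5.

3.5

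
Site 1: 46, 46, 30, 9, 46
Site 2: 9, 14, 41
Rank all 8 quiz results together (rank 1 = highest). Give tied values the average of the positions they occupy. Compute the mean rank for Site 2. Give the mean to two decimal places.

5.83

Sorted (descending): 46, 46, 46, 41, 30, 14, 9, 9
The 3 values of 46 occupy positions 1–3 → average rank 2.
The 2 values of 9 occupy positions 7–8 → average rank (7+8)/2 = 7.5.
Site 2 values → pooled ranks: 9→7.5, 14→6, 41→4
Mean rank = (7.5 + 6 + 4) / 3 = 5.83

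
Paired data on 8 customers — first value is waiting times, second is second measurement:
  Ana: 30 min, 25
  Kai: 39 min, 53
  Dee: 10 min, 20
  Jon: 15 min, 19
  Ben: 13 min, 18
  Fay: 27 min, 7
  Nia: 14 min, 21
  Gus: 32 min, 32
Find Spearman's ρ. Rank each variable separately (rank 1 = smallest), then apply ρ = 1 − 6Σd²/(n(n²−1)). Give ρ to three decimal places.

0.643

Ranks of variable 1: 6, 8, 1, 4, 2, 5, 3, 7
Ranks of variable 2: 6, 8, 4, 3, 2, 1, 5, 7
d = r₁ − r₂: 0, 0, -3, 1, 0, 4, -2, 0
d²: 0, 0, 9, 1, 0, 16, 4, 0; Σd² = 30
ρ = 1 − 6·30/(8·63) = 1 − 180/504 = 0.643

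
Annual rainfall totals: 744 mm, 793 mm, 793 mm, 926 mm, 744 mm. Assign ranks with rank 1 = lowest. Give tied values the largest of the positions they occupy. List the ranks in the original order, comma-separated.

2, 4, 4, 5, 2

Sorted (ascending): 744, 744, 793, 793, 926
The 2 values of 744 occupy positions 1–2 → each gets rank 2.
The 2 values of 793 occupy positions 3–4 → each gets rank 4.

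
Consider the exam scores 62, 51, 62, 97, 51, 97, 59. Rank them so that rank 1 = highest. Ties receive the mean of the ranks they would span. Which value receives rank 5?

59

Sorted (descending): 97, 97, 62, 62, 59, 51, 51
The 2 values of 97 occupy positions 1–2 → average rank (1+2)/2 = 1.5.
The 2 values of 62 occupy positions 3–4 → average rank (3+4)/2 = 3.5.
The 2 values of 51 occupy positions 6–7 → average rank (6+7)/2 = 6.5.
Rank 5 → value 59.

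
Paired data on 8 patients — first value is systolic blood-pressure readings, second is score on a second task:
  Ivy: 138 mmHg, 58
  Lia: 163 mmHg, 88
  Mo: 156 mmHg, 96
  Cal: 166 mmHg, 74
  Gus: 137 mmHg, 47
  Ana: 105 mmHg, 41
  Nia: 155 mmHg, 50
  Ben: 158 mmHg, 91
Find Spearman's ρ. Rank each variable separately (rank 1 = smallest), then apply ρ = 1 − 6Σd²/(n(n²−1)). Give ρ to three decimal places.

0.738

Ranks of variable 1: 3, 7, 5, 8, 2, 1, 4, 6
Ranks of variable 2: 4, 6, 8, 5, 2, 1, 3, 7
d = r₁ − r₂: -1, 1, -3, 3, 0, 0, 1, -1
d²: 1, 1, 9, 9, 0, 0, 1, 1; Σd² = 22
ρ = 1 − 6·22/(8·63) = 1 − 132/504 = 0.738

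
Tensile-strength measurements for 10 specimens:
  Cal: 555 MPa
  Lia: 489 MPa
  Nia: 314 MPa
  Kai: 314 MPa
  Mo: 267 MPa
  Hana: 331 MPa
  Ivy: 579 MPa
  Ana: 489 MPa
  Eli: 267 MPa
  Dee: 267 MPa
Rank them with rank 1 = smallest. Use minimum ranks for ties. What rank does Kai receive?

4

Sorted (ascending): 267, 267, 267, 314, 314, 331, 489, 489, 555, 579
The 3 values of 267 occupy positions 1–3 → each gets rank 1.
The 2 values of 314 occupy positions 4–5 → each gets rank 4.
The 2 values of 489 occupy positions 7–8 → each gets rank 7.
Kai has value 314 MPa → rank 4.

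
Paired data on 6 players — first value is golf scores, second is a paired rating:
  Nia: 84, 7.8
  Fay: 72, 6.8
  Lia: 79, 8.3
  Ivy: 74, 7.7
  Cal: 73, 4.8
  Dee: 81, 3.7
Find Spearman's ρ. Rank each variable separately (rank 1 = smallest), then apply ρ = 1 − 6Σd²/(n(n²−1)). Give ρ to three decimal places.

Ranks of variable 1: 6, 1, 4, 3, 2, 5
Ranks of variable 2: 5, 3, 6, 4, 2, 1
d = r₁ − r₂: 1, -2, -2, -1, 0, 4
d²: 1, 4, 4, 1, 0, 16; Σd² = 26
ρ = 1 − 6·26/(6·35) = 1 − 156/210 = 0.257

0.257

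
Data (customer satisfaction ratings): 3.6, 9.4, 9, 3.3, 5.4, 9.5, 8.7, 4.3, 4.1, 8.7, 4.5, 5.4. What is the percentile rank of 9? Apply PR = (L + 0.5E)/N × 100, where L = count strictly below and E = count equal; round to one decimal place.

N = 12.
Strictly below 9: 9. Equal to 9: 1.
PR = (9 + 0.5·1)/12 × 100 = 79.2

79.2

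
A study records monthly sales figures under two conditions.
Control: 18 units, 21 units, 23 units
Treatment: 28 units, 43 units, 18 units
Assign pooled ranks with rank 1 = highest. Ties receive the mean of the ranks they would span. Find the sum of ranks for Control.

12.5

Sorted (descending): 43, 28, 23, 21, 18, 18
The 2 values of 18 occupy positions 5–6 → average rank (5+6)/2 = 5.5.
Control values → pooled ranks: 18→5.5, 21→4, 23→3
Rank sum = 5.5 + 4 + 3 = 12.5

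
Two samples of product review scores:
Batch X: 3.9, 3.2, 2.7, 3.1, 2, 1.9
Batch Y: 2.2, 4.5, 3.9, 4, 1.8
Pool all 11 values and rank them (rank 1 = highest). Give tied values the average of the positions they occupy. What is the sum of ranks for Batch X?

40.5

Sorted (descending): 4.5, 4, 3.9, 3.9, 3.2, 3.1, 2.7, 2.2, 2, 1.9, 1.8
The 2 values of 3.9 occupy positions 3–4 → average rank (3+4)/2 = 3.5.
Batch X values → pooled ranks: 3.9→3.5, 3.2→5, 2.7→7, 3.1→6, 2→9, 1.9→10
Rank sum = 3.5 + 5 + 7 + 6 + 9 + 10 = 40.5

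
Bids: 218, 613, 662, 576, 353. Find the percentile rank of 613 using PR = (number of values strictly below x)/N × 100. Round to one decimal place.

N = 5.
Strictly below 613: 3. Equal to 613: 1.
PR = 3/5 × 100 = 60.0

60.0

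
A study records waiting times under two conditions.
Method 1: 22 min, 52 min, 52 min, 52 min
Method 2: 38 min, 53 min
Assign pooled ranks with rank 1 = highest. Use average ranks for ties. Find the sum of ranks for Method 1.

15

Sorted (descending): 53, 52, 52, 52, 38, 22
The 3 values of 52 occupy positions 2–4 → average rank 3.
Method 1 values → pooled ranks: 22→6, 52→3, 52→3, 52→3
Rank sum = 6 + 3 + 3 + 3 = 15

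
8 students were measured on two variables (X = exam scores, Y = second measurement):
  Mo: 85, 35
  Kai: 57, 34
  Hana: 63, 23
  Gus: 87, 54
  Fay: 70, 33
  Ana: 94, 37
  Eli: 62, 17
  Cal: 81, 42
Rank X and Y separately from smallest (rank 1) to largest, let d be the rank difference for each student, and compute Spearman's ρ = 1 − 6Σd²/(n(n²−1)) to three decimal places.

Ranks of variable 1: 6, 1, 3, 7, 4, 8, 2, 5
Ranks of variable 2: 5, 4, 2, 8, 3, 6, 1, 7
d = r₁ − r₂: 1, -3, 1, -1, 1, 2, 1, -2
d²: 1, 9, 1, 1, 1, 4, 1, 4; Σd² = 22
ρ = 1 − 6·22/(8·63) = 1 − 132/504 = 0.738

0.738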